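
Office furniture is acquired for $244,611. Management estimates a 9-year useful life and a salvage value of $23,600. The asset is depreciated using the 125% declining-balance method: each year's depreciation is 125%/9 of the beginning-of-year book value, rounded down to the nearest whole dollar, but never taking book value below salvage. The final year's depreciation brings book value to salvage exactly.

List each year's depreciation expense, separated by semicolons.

$33,973; $29,255; $25,192; $21,693; $18,680; $16,085; $13,851; $11,928; $50,354

Depreciable base = $244,611 − $23,600 = $221,011.
Year 1: ⌊$244,611 × 125%/9⌋ = $33,973. Book value $210,638.
Year 2: ⌊$210,638 × 125%/9⌋ = $29,255. Book value $181,383.
Year 3: ⌊$181,383 × 125%/9⌋ = $25,192. Book value $156,191.
Year 4: ⌊$156,191 × 125%/9⌋ = $21,693. Book value $134,498.
Year 5: ⌊$134,498 × 125%/9⌋ = $18,680. Book value $115,818.
Year 6: ⌊$115,818 × 125%/9⌋ = $16,085. Book value $99,733.
Year 7: ⌊$99,733 × 125%/9⌋ = $13,851. Book value $85,882.
Year 8: ⌊$85,882 × 125%/9⌋ = $11,928. Book value $73,954.
Year 9 (final): $73,954 − $23,600 = $50,354. Book value $23,600.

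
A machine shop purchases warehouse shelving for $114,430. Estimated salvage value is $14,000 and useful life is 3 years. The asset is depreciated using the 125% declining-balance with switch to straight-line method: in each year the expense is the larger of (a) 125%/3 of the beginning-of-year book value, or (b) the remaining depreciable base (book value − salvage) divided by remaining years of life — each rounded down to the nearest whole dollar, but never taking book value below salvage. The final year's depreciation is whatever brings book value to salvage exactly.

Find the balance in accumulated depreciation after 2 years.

$75,491

Depreciable base = $114,430 − $14,000 = $100,430.
Year 1: DB = ⌊$114,430 × 125%/3⌋ = $47,679; SL = ⌊$100,430/3⌋ = $33,476 → take DB $47,679. Book value $66,751.
Year 2: DB = ⌊$66,751 × 125%/3⌋ = $27,812; SL = ⌊$52,751/2⌋ = $26,375 → take DB $27,812. Book value $38,939.
Accumulated through year 2 = $114,430 − $38,939 = $75,491.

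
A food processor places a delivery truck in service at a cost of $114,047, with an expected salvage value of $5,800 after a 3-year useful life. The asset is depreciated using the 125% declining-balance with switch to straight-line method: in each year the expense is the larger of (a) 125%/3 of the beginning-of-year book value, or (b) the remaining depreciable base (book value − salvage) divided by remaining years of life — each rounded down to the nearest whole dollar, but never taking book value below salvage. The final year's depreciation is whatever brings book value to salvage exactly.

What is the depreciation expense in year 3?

$30,364

Depreciable base = $114,047 − $5,800 = $108,247.
Year 1: DB = ⌊$114,047 × 125%/3⌋ = $47,519; SL = ⌊$108,247/3⌋ = $36,082 → take DB $47,519. Book value $66,528.
Year 2: DB = ⌊$66,528 × 125%/3⌋ = $27,720; SL = ⌊$60,728/2⌋ = $30,364 → take SL $30,364. Book value $36,164.
Year 3 (final): $36,164 − $5,800 = $30,364. Book value $5,800.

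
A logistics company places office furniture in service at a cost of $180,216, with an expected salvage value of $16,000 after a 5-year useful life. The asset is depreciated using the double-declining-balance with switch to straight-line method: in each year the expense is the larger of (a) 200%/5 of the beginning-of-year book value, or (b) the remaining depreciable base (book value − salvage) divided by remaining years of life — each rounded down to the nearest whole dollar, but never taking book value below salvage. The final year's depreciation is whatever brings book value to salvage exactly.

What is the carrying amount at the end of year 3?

$38,927

Depreciable base = $180,216 − $16,000 = $164,216.
Year 1: DB = ⌊$180,216 × 200%/5⌋ = $72,086; SL = ⌊$164,216/5⌋ = $32,843 → take DB $72,086. Book value $108,130.
Year 2: DB = ⌊$108,130 × 200%/5⌋ = $43,252; SL = ⌊$92,130/4⌋ = $23,032 → take DB $43,252. Book value $64,878.
Year 3: DB = ⌊$64,878 × 200%/5⌋ = $25,951; SL = ⌊$48,878/3⌋ = $16,292 → take DB $25,951. Book value $38,927.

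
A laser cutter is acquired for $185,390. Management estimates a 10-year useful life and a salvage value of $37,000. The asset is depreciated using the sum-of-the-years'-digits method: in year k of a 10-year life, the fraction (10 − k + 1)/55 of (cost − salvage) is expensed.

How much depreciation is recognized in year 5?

$16,188

Depreciable base = $185,390 − $37,000 = $148,390.
Sum of the years' digits = 10+9+8+7+6+5+4+3+2+1 = 55.
Year 1: $148,390 × 10/55 = $26,980. Book value $158,410.
Year 2: $148,390 × 9/55 = $24,282. Book value $134,128.
Year 3: $148,390 × 8/55 = $21,584. Book value $112,544.
Year 4: $148,390 × 7/55 = $18,886. Book value $93,658.
Year 5: $148,390 × 6/55 = $16,188. Book value $77,470.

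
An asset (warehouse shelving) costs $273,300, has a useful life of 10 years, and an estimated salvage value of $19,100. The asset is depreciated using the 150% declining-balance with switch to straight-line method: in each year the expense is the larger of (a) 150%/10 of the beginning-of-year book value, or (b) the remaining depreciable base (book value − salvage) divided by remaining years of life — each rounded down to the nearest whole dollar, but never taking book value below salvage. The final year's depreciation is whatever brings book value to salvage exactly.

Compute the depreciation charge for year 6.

$20,433

Depreciable base = $273,300 − $19,100 = $254,200.
Year 1: DB = ⌊$273,300 × 150%/10⌋ = $40,995; SL = ⌊$254,200/10⌋ = $25,420 → take DB $40,995. Book value $232,305.
Year 2: DB = ⌊$232,305 × 150%/10⌋ = $34,845; SL = ⌊$213,205/9⌋ = $23,689 → take DB $34,845. Book value $197,460.
Year 3: DB = ⌊$197,460 × 150%/10⌋ = $29,619; SL = ⌊$178,360/8⌋ = $22,295 → take DB $29,619. Book value $167,841.
Year 4: DB = ⌊$167,841 × 150%/10⌋ = $25,176; SL = ⌊$148,741/7⌋ = $21,248 → take DB $25,176. Book value $142,665.
Year 5: DB = ⌊$142,665 × 150%/10⌋ = $21,399; SL = ⌊$123,565/6⌋ = $20,594 → take DB $21,399. Book value $121,266.
Year 6: DB = ⌊$121,266 × 150%/10⌋ = $18,189; SL = ⌊$102,166/5⌋ = $20,433 → take SL $20,433. Book value $100,833.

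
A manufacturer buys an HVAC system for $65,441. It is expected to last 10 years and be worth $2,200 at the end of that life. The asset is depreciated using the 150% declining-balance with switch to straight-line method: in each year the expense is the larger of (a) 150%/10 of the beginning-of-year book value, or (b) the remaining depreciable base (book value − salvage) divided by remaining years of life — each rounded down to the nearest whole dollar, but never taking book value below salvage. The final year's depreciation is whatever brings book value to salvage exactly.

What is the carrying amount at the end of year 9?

$7,527

Depreciable base = $65,441 − $2,200 = $63,241.
Year 1: DB = ⌊$65,441 × 150%/10⌋ = $9,816; SL = ⌊$63,241/10⌋ = $6,324 → take DB $9,816. Book value $55,625.
Year 2: DB = ⌊$55,625 × 150%/10⌋ = $8,343; SL = ⌊$53,425/9⌋ = $5,936 → take DB $8,343. Book value $47,282.
Year 3: DB = ⌊$47,282 × 150%/10⌋ = $7,092; SL = ⌊$45,082/8⌋ = $5,635 → take DB $7,092. Book value $40,190.
Year 4: DB = ⌊$40,190 × 150%/10⌋ = $6,028; SL = ⌊$37,990/7⌋ = $5,427 → take DB $6,028. Book value $34,162.
Year 5: DB = ⌊$34,162 × 150%/10⌋ = $5,124; SL = ⌊$31,962/6⌋ = $5,327 → take SL $5,327. Book value $28,835.
Year 6: DB = ⌊$28,835 × 150%/10⌋ = $4,325; SL = ⌊$26,635/5⌋ = $5,327 → take SL $5,327. Book value $23,508.
Year 7: DB = ⌊$23,508 × 150%/10⌋ = $3,526; SL = ⌊$21,308/4⌋ = $5,327 → take SL $5,327. Book value $18,181.
Year 8: DB = ⌊$18,181 × 150%/10⌋ = $2,727; SL = ⌊$15,981/3⌋ = $5,327 → take SL $5,327. Book value $12,854.
Year 9: DB = ⌊$12,854 × 150%/10⌋ = $1,928; SL = ⌊$10,654/2⌋ = $5,327 → take SL $5,327. Book value $7,527.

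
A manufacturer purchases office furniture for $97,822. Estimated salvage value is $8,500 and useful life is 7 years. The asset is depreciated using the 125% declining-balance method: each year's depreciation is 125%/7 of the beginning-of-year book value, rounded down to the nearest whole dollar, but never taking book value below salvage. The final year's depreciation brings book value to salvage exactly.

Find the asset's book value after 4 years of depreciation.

$44,538

Depreciable base = $97,822 − $8,500 = $89,322.
Year 1: ⌊$97,822 × 125%/7⌋ = $17,468. Book value $80,354.
Year 2: ⌊$80,354 × 125%/7⌋ = $14,348. Book value $66,006.
Year 3: ⌊$66,006 × 125%/7⌋ = $11,786. Book value $54,220.
Year 4: ⌊$54,220 × 125%/7⌋ = $9,682. Book value $44,538.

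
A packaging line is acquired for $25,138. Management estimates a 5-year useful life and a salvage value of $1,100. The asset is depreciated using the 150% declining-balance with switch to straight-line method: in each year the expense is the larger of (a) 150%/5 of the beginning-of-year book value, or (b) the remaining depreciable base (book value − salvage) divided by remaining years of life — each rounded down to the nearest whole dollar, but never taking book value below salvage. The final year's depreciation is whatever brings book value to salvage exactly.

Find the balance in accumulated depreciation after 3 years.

$16,559

Depreciable base = $25,138 − $1,100 = $24,038.
Year 1: DB = ⌊$25,138 × 150%/5⌋ = $7,541; SL = ⌊$24,038/5⌋ = $4,807 → take DB $7,541. Book value $17,597.
Year 2: DB = ⌊$17,597 × 150%/5⌋ = $5,279; SL = ⌊$16,497/4⌋ = $4,124 → take DB $5,279. Book value $12,318.
Year 3: DB = ⌊$12,318 × 150%/5⌋ = $3,695; SL = ⌊$11,218/3⌋ = $3,739 → take SL $3,739. Book value $8,579.
Accumulated through year 3 = $25,138 − $8,579 = $16,559.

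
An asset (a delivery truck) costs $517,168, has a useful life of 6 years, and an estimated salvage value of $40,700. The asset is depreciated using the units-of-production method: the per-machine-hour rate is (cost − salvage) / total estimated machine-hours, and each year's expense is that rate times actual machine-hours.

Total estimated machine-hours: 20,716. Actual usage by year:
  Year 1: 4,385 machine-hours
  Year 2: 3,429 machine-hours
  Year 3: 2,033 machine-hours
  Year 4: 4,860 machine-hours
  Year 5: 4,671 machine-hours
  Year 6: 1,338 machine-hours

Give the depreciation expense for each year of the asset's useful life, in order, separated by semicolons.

Depreciable base = $517,168 − $40,700 = $476,468.
Rate = $476,468 / 20,716 machine-hours = $23 per machine-hour.
Year 1: 4,385 × $23 = $100,855. Book value $416,313.
Year 2: 3,429 × $23 = $78,867. Book value $337,446.
Year 3: 2,033 × $23 = $46,759. Book value $290,687.
Year 4: 4,860 × $23 = $111,780. Book value $178,907.
Year 5: 4,671 × $23 = $107,433. Book value $71,474.
Year 6: 1,338 × $23 = $30,774. Book value $40,700.

$100,855; $78,867; $46,759; $111,780; $107,433; $30,774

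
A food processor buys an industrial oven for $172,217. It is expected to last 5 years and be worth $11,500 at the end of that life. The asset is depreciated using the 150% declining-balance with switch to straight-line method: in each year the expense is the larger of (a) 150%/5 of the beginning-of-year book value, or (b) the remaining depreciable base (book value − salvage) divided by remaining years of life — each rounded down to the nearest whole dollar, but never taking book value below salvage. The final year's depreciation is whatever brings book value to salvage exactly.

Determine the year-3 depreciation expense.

$25,316

Depreciable base = $172,217 − $11,500 = $160,717.
Year 1: DB = ⌊$172,217 × 150%/5⌋ = $51,665; SL = ⌊$160,717/5⌋ = $32,143 → take DB $51,665. Book value $120,552.
Year 2: DB = ⌊$120,552 × 150%/5⌋ = $36,165; SL = ⌊$109,052/4⌋ = $27,263 → take DB $36,165. Book value $84,387.
Year 3: DB = ⌊$84,387 × 150%/5⌋ = $25,316; SL = ⌊$72,887/3⌋ = $24,295 → take DB $25,316. Book value $59,071.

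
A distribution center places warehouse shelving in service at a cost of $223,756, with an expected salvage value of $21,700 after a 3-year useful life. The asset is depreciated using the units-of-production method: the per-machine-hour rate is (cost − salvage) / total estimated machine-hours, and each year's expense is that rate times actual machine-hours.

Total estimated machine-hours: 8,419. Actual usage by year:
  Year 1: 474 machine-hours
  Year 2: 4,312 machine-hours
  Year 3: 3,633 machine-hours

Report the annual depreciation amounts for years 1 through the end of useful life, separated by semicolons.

Depreciable base = $223,756 − $21,700 = $202,056.
Rate = $202,056 / 8,419 machine-hours = $24 per machine-hour.
Year 1: 474 × $24 = $11,376. Book value $212,380.
Year 2: 4,312 × $24 = $103,488. Book value $108,892.
Year 3: 3,633 × $24 = $87,192. Book value $21,700.

$11,376; $103,488; $87,192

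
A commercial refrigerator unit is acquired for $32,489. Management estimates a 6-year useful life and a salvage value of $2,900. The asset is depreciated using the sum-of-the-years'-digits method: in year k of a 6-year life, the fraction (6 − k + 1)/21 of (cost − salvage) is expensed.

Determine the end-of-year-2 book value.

Depreciable base = $32,489 − $2,900 = $29,589.
Sum of the years' digits = 6+5+4+3+2+1 = 21.
Year 1: $29,589 × 6/21 = $8,454. Book value $24,035.
Year 2: $29,589 × 5/21 = $7,045. Book value $16,990.

$16,990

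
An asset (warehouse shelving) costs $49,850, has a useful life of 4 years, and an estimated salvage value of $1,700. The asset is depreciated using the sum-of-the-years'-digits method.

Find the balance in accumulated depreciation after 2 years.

$33,705

Depreciable base = $49,850 − $1,700 = $48,150.
Sum of the years' digits = 4+3+2+1 = 10.
Year 1: $48,150 × 4/10 = $19,260. Book value $30,590.
Year 2: $48,150 × 3/10 = $14,445. Book value $16,145.
Accumulated through year 2 = $49,850 − $16,145 = $33,705.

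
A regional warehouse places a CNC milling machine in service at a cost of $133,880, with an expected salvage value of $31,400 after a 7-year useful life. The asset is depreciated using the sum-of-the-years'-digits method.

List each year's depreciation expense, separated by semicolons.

Depreciable base = $133,880 − $31,400 = $102,480.
Sum of the years' digits = 7+6+5+4+3+2+1 = 28.
Year 1: $102,480 × 7/28 = $25,620. Book value $108,260.
Year 2: $102,480 × 6/28 = $21,960. Book value $86,300.
Year 3: $102,480 × 5/28 = $18,300. Book value $68,000.
Year 4: $102,480 × 4/28 = $14,640. Book value $53,360.
Year 5: $102,480 × 3/28 = $10,980. Book value $42,380.
Year 6: $102,480 × 2/28 = $7,320. Book value $35,060.
Year 7: $102,480 × 1/28 = $3,660. Book value $31,400.

$25,620; $21,960; $18,300; $14,640; $10,980; $7,320; $3,660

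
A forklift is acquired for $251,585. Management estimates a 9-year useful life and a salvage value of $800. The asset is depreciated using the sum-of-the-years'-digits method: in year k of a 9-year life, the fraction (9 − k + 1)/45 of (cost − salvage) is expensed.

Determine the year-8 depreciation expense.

$11,146

Depreciable base = $251,585 − $800 = $250,785.
Sum of the years' digits = 9+8+7+6+5+4+3+2+1 = 45.
Year 1: $250,785 × 9/45 = $50,157. Book value $201,428.
Year 2: $250,785 × 8/45 = $44,584. Book value $156,844.
Year 3: $250,785 × 7/45 = $39,011. Book value $117,833.
Year 4: $250,785 × 6/45 = $33,438. Book value $84,395.
Year 5: $250,785 × 5/45 = $27,865. Book value $56,530.
Year 6: $250,785 × 4/45 = $22,292. Book value $34,238.
Year 7: $250,785 × 3/45 = $16,719. Book value $17,519.
Year 8: $250,785 × 2/45 = $11,146. Book value $6,373.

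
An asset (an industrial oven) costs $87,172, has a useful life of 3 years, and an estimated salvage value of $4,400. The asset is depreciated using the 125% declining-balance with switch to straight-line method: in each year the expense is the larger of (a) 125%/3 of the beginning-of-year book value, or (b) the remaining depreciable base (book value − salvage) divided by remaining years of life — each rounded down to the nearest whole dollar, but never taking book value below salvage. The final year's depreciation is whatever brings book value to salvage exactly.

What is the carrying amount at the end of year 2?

Depreciable base = $87,172 − $4,400 = $82,772.
Year 1: DB = ⌊$87,172 × 125%/3⌋ = $36,321; SL = ⌊$82,772/3⌋ = $27,590 → take DB $36,321. Book value $50,851.
Year 2: DB = ⌊$50,851 × 125%/3⌋ = $21,187; SL = ⌊$46,451/2⌋ = $23,225 → take SL $23,225. Book value $27,626.

$27,626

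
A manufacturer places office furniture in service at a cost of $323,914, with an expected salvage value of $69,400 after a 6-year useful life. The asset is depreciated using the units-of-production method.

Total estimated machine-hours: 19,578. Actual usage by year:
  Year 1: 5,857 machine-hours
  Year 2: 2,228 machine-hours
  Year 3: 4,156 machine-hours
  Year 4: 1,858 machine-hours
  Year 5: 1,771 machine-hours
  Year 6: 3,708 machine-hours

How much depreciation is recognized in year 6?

Depreciable base = $323,914 − $69,400 = $254,514.
Rate = $254,514 / 19,578 machine-hours = $13 per machine-hour.
Year 1: 5,857 × $13 = $76,141. Book value $247,773.
Year 2: 2,228 × $13 = $28,964. Book value $218,809.
Year 3: 4,156 × $13 = $54,028. Book value $164,781.
Year 4: 1,858 × $13 = $24,154. Book value $140,627.
Year 5: 1,771 × $13 = $23,023. Book value $117,604.
Year 6: 3,708 × $13 = $48,204. Book value $69,400.

$48,204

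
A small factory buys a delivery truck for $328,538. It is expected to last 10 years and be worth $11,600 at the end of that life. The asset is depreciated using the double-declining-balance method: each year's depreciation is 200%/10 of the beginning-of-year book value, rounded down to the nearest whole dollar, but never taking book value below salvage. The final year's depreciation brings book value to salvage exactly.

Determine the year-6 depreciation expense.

$21,531

Depreciable base = $328,538 − $11,600 = $316,938.
Year 1: ⌊$328,538 × 200%/10⌋ = $65,707. Book value $262,831.
Year 2: ⌊$262,831 × 200%/10⌋ = $52,566. Book value $210,265.
Year 3: ⌊$210,265 × 200%/10⌋ = $42,053. Book value $168,212.
Year 4: ⌊$168,212 × 200%/10⌋ = $33,642. Book value $134,570.
Year 5: ⌊$134,570 × 200%/10⌋ = $26,914. Book value $107,656.
Year 6: ⌊$107,656 × 200%/10⌋ = $21,531. Book value $86,125.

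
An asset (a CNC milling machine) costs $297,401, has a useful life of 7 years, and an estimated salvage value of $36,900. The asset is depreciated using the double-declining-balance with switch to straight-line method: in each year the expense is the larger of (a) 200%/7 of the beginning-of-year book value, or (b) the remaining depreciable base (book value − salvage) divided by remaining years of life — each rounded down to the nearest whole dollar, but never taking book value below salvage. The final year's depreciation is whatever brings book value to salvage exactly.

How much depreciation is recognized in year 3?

$43,353

Depreciable base = $297,401 − $36,900 = $260,501.
Year 1: DB = ⌊$297,401 × 200%/7⌋ = $84,971; SL = ⌊$260,501/7⌋ = $37,214 → take DB $84,971. Book value $212,430.
Year 2: DB = ⌊$212,430 × 200%/7⌋ = $60,694; SL = ⌊$175,530/6⌋ = $29,255 → take DB $60,694. Book value $151,736.
Year 3: DB = ⌊$151,736 × 200%/7⌋ = $43,353; SL = ⌊$114,836/5⌋ = $22,967 → take DB $43,353. Book value $108,383.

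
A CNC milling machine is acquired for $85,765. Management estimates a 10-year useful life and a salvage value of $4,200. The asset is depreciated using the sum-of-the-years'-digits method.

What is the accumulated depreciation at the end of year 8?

$77,116

Depreciable base = $85,765 − $4,200 = $81,565.
Sum of the years' digits = 10+9+8+7+6+5+4+3+2+1 = 55.
Year 1: $81,565 × 10/55 = $14,830. Book value $70,935.
Year 2: $81,565 × 9/55 = $13,347. Book value $57,588.
Year 3: $81,565 × 8/55 = $11,864. Book value $45,724.
Year 4: $81,565 × 7/55 = $10,381. Book value $35,343.
Year 5: $81,565 × 6/55 = $8,898. Book value $26,445.
Year 6: $81,565 × 5/55 = $7,415. Book value $19,030.
Year 7: $81,565 × 4/55 = $5,932. Book value $13,098.
Year 8: $81,565 × 3/55 = $4,449. Book value $8,649.
Accumulated through year 8 = $85,765 − $8,649 = $77,116.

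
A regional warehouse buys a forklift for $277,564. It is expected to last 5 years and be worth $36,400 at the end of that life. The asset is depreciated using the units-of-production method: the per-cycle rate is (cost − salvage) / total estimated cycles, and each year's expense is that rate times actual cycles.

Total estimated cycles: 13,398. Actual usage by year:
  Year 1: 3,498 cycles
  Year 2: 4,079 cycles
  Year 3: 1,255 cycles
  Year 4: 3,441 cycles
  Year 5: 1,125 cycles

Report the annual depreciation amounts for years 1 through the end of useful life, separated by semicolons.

$62,964; $73,422; $22,590; $61,938; $20,250

Depreciable base = $277,564 − $36,400 = $241,164.
Rate = $241,164 / 13,398 cycles = $18 per cycle.
Year 1: 3,498 × $18 = $62,964. Book value $214,600.
Year 2: 4,079 × $18 = $73,422. Book value $141,178.
Year 3: 1,255 × $18 = $22,590. Book value $118,588.
Year 4: 3,441 × $18 = $61,938. Book value $56,650.
Year 5: 1,125 × $18 = $20,250. Book value $36,400.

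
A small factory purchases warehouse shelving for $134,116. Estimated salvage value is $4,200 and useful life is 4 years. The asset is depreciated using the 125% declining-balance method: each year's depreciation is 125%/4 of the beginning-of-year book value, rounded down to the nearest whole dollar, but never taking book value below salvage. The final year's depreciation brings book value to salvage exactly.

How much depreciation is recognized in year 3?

Depreciable base = $134,116 − $4,200 = $129,916.
Year 1: ⌊$134,116 × 125%/4⌋ = $41,911. Book value $92,205.
Year 2: ⌊$92,205 × 125%/4⌋ = $28,814. Book value $63,391.
Year 3: ⌊$63,391 × 125%/4⌋ = $19,809. Book value $43,582.

$19,809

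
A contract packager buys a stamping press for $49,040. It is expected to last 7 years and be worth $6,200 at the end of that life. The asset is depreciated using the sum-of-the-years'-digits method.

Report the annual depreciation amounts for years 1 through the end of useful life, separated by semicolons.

Depreciable base = $49,040 − $6,200 = $42,840.
Sum of the years' digits = 7+6+5+4+3+2+1 = 28.
Year 1: $42,840 × 7/28 = $10,710. Book value $38,330.
Year 2: $42,840 × 6/28 = $9,180. Book value $29,150.
Year 3: $42,840 × 5/28 = $7,650. Book value $21,500.
Year 4: $42,840 × 4/28 = $6,120. Book value $15,380.
Year 5: $42,840 × 3/28 = $4,590. Book value $10,790.
Year 6: $42,840 × 2/28 = $3,060. Book value $7,730.
Year 7: $42,840 × 1/28 = $1,530. Book value $6,200.

$10,710; $9,180; $7,650; $6,120; $4,590; $3,060; $1,530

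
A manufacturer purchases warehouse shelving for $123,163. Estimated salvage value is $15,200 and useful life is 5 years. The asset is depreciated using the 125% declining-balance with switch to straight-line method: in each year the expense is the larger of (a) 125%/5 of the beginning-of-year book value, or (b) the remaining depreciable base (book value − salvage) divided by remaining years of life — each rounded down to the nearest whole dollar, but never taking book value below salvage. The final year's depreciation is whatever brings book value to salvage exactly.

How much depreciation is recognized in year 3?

$18,026

Depreciable base = $123,163 − $15,200 = $107,963.
Year 1: DB = ⌊$123,163 × 125%/5⌋ = $30,790; SL = ⌊$107,963/5⌋ = $21,592 → take DB $30,790. Book value $92,373.
Year 2: DB = ⌊$92,373 × 125%/5⌋ = $23,093; SL = ⌊$77,173/4⌋ = $19,293 → take DB $23,093. Book value $69,280.
Year 3: DB = ⌊$69,280 × 125%/5⌋ = $17,320; SL = ⌊$54,080/3⌋ = $18,026 → take SL $18,026. Book value $51,254.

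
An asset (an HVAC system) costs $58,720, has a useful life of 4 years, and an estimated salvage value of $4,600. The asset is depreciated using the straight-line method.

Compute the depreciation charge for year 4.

$13,530

Depreciable base = $58,720 − $4,600 = $54,120.
Annual expense = $54,120 / 4 = $13,530.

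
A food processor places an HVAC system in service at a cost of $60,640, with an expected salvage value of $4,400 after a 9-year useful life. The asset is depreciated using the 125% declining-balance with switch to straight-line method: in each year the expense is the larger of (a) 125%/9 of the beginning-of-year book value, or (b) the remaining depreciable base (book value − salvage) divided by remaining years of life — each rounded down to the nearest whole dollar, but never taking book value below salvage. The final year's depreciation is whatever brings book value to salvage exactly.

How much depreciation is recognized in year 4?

$5,720

Depreciable base = $60,640 − $4,400 = $56,240.
Year 1: DB = ⌊$60,640 × 125%/9⌋ = $8,422; SL = ⌊$56,240/9⌋ = $6,248 → take DB $8,422. Book value $52,218.
Year 2: DB = ⌊$52,218 × 125%/9⌋ = $7,252; SL = ⌊$47,818/8⌋ = $5,977 → take DB $7,252. Book value $44,966.
Year 3: DB = ⌊$44,966 × 125%/9⌋ = $6,245; SL = ⌊$40,566/7⌋ = $5,795 → take DB $6,245. Book value $38,721.
Year 4: DB = ⌊$38,721 × 125%/9⌋ = $5,377; SL = ⌊$34,321/6⌋ = $5,720 → take SL $5,720. Book value $33,001.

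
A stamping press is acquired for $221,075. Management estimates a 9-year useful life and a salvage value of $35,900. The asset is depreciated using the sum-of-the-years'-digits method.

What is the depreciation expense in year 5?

Depreciable base = $221,075 − $35,900 = $185,175.
Sum of the years' digits = 9+8+7+6+5+4+3+2+1 = 45.
Year 1: $185,175 × 9/45 = $37,035. Book value $184,040.
Year 2: $185,175 × 8/45 = $32,920. Book value $151,120.
Year 3: $185,175 × 7/45 = $28,805. Book value $122,315.
Year 4: $185,175 × 6/45 = $24,690. Book value $97,625.
Year 5: $185,175 × 5/45 = $20,575. Book value $77,050.

$20,575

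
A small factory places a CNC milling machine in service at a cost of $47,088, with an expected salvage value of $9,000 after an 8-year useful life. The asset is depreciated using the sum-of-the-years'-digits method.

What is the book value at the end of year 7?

Depreciable base = $47,088 − $9,000 = $38,088.
Sum of the years' digits = 8+7+6+5+4+3+2+1 = 36.
Year 1: $38,088 × 8/36 = $8,464. Book value $38,624.
Year 2: $38,088 × 7/36 = $7,406. Book value $31,218.
Year 3: $38,088 × 6/36 = $6,348. Book value $24,870.
Year 4: $38,088 × 5/36 = $5,290. Book value $19,580.
Year 5: $38,088 × 4/36 = $4,232. Book value $15,348.
Year 6: $38,088 × 3/36 = $3,174. Book value $12,174.
Year 7: $38,088 × 2/36 = $2,116. Book value $10,058.

$10,058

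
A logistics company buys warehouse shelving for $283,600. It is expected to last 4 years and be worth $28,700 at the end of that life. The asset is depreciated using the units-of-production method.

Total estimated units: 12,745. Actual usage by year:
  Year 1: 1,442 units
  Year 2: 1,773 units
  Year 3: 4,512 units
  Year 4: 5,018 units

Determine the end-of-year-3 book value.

Depreciable base = $283,600 − $28,700 = $254,900.
Rate = $254,900 / 12,745 units = $20 per unit.
Year 1: 1,442 × $20 = $28,840. Book value $254,760.
Year 2: 1,773 × $20 = $35,460. Book value $219,300.
Year 3: 4,512 × $20 = $90,240. Book value $129,060.

$129,060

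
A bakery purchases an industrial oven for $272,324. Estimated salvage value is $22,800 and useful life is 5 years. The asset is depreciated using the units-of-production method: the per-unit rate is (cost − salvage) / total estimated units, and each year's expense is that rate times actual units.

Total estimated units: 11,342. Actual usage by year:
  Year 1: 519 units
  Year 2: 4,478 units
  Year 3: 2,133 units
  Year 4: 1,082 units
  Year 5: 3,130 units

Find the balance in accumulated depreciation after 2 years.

Depreciable base = $272,324 − $22,800 = $249,524.
Rate = $249,524 / 11,342 units = $22 per unit.
Year 1: 519 × $22 = $11,418. Book value $260,906.
Year 2: 4,478 × $22 = $98,516. Book value $162,390.
Accumulated through year 2 = $272,324 − $162,390 = $109,934.

$109,934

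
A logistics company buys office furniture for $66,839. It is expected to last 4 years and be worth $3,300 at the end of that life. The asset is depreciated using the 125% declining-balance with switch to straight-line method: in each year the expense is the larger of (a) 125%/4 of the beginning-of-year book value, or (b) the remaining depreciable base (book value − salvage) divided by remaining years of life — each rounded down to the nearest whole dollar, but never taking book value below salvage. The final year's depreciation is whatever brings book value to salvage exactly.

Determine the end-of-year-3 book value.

$17,446

Depreciable base = $66,839 − $3,300 = $63,539.
Year 1: DB = ⌊$66,839 × 125%/4⌋ = $20,887; SL = ⌊$63,539/4⌋ = $15,884 → take DB $20,887. Book value $45,952.
Year 2: DB = ⌊$45,952 × 125%/4⌋ = $14,360; SL = ⌊$42,652/3⌋ = $14,217 → take DB $14,360. Book value $31,592.
Year 3: DB = ⌊$31,592 × 125%/4⌋ = $9,872; SL = ⌊$28,292/2⌋ = $14,146 → take SL $14,146. Book value $17,446.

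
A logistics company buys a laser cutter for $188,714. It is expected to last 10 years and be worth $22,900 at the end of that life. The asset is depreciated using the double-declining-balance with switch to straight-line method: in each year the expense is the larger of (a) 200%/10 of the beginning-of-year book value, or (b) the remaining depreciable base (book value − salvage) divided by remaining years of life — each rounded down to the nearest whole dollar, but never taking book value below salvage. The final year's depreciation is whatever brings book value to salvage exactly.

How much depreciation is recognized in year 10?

Depreciable base = $188,714 − $22,900 = $165,814.
Year 1: DB = ⌊$188,714 × 200%/10⌋ = $37,742; SL = ⌊$165,814/10⌋ = $16,581 → take DB $37,742. Book value $150,972.
Year 2: DB = ⌊$150,972 × 200%/10⌋ = $30,194; SL = ⌊$128,072/9⌋ = $14,230 → take DB $30,194. Book value $120,778.
Year 3: DB = ⌊$120,778 × 200%/10⌋ = $24,155; SL = ⌊$97,878/8⌋ = $12,234 → take DB $24,155. Book value $96,623.
Year 4: DB = ⌊$96,623 × 200%/10⌋ = $19,324; SL = ⌊$73,723/7⌋ = $10,531 → take DB $19,324. Book value $77,299.
Year 5: DB = ⌊$77,299 × 200%/10⌋ = $15,459; SL = ⌊$54,399/6⌋ = $9,066 → take DB $15,459. Book value $61,840.
Year 6: DB = ⌊$61,840 × 200%/10⌋ = $12,368; SL = ⌊$38,940/5⌋ = $7,788 → take DB $12,368. Book value $49,472.
Year 7: DB = ⌊$49,472 × 200%/10⌋ = $9,894; SL = ⌊$26,572/4⌋ = $6,643 → take DB $9,894. Book value $39,578.
Year 8: DB = ⌊$39,578 × 200%/10⌋ = $7,915; SL = ⌊$16,678/3⌋ = $5,559 → take DB $7,915. Book value $31,663.
Year 9: DB = ⌊$31,663 × 200%/10⌋ = $6,332; SL = ⌊$8,763/2⌋ = $4,381 → take DB $6,332. Book value $25,331.
Year 10 (final): $25,331 − $22,900 = $2,431. Book value $22,900.

$2,431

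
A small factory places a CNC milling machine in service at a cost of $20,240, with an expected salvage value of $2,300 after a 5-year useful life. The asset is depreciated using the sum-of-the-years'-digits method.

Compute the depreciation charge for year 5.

Depreciable base = $20,240 − $2,300 = $17,940.
Sum of the years' digits = 5+4+3+2+1 = 15.
Year 1: $17,940 × 5/15 = $5,980. Book value $14,260.
Year 2: $17,940 × 4/15 = $4,784. Book value $9,476.
Year 3: $17,940 × 3/15 = $3,588. Book value $5,888.
Year 4: $17,940 × 2/15 = $2,392. Book value $3,496.
Year 5: $17,940 × 1/15 = $1,196. Book value $2,300.

$1,196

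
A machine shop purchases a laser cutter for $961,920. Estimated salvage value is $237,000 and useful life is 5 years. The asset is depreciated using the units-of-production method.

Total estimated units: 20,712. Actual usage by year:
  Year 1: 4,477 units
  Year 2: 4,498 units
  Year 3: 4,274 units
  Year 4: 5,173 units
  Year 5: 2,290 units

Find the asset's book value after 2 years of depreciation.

Depreciable base = $961,920 − $237,000 = $724,920.
Rate = $724,920 / 20,712 units = $35 per unit.
Year 1: 4,477 × $35 = $156,695. Book value $805,225.
Year 2: 4,498 × $35 = $157,430. Book value $647,795.

$647,795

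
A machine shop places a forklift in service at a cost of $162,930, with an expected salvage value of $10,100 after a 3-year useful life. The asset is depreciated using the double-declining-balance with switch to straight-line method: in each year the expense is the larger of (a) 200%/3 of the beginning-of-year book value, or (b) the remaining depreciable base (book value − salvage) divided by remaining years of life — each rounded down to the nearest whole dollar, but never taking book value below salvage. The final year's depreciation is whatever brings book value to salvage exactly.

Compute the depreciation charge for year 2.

Depreciable base = $162,930 − $10,100 = $152,830.
Year 1: DB = ⌊$162,930 × 200%/3⌋ = $108,620; SL = ⌊$152,830/3⌋ = $50,943 → take DB $108,620. Book value $54,310.
Year 2: DB = ⌊$54,310 × 200%/3⌋ = $36,206; SL = ⌊$44,210/2⌋ = $22,105 → take DB $36,206. Book value $18,104.

$36,206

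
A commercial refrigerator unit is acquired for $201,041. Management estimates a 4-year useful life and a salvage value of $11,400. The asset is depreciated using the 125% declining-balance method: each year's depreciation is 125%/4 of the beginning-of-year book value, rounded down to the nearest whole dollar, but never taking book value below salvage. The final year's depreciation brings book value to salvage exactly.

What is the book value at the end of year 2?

Depreciable base = $201,041 − $11,400 = $189,641.
Year 1: ⌊$201,041 × 125%/4⌋ = $62,825. Book value $138,216.
Year 2: ⌊$138,216 × 125%/4⌋ = $43,192. Book value $95,024.

$95,024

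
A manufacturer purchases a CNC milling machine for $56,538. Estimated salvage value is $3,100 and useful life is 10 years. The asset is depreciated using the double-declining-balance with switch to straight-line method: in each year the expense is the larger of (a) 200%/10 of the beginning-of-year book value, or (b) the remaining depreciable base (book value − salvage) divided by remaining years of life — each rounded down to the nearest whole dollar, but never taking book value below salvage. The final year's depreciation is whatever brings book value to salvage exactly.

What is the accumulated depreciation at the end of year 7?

$44,679

Depreciable base = $56,538 − $3,100 = $53,438.
Year 1: DB = ⌊$56,538 × 200%/10⌋ = $11,307; SL = ⌊$53,438/10⌋ = $5,343 → take DB $11,307. Book value $45,231.
Year 2: DB = ⌊$45,231 × 200%/10⌋ = $9,046; SL = ⌊$42,131/9⌋ = $4,681 → take DB $9,046. Book value $36,185.
Year 3: DB = ⌊$36,185 × 200%/10⌋ = $7,237; SL = ⌊$33,085/8⌋ = $4,135 → take DB $7,237. Book value $28,948.
Year 4: DB = ⌊$28,948 × 200%/10⌋ = $5,789; SL = ⌊$25,848/7⌋ = $3,692 → take DB $5,789. Book value $23,159.
Year 5: DB = ⌊$23,159 × 200%/10⌋ = $4,631; SL = ⌊$20,059/6⌋ = $3,343 → take DB $4,631. Book value $18,528.
Year 6: DB = ⌊$18,528 × 200%/10⌋ = $3,705; SL = ⌊$15,428/5⌋ = $3,085 → take DB $3,705. Book value $14,823.
Year 7: DB = ⌊$14,823 × 200%/10⌋ = $2,964; SL = ⌊$11,723/4⌋ = $2,930 → take DB $2,964. Book value $11,859.
Accumulated through year 7 = $56,538 − $11,859 = $44,679.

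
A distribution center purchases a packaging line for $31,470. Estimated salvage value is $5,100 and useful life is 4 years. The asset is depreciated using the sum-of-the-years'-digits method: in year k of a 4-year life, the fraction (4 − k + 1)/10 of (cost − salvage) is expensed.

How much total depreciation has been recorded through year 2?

Depreciable base = $31,470 − $5,100 = $26,370.
Sum of the years' digits = 4+3+2+1 = 10.
Year 1: $26,370 × 4/10 = $10,548. Book value $20,922.
Year 2: $26,370 × 3/10 = $7,911. Book value $13,011.
Accumulated through year 2 = $31,470 − $13,011 = $18,459.

$18,459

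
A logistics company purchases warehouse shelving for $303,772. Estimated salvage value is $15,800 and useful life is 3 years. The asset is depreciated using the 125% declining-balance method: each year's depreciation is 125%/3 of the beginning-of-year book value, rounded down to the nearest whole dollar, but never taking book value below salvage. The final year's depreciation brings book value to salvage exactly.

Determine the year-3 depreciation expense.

$87,568

Depreciable base = $303,772 − $15,800 = $287,972.
Year 1: ⌊$303,772 × 125%/3⌋ = $126,571. Book value $177,201.
Year 2: ⌊$177,201 × 125%/3⌋ = $73,833. Book value $103,368.
Year 3 (final): $103,368 − $15,800 = $87,568. Book value $15,800.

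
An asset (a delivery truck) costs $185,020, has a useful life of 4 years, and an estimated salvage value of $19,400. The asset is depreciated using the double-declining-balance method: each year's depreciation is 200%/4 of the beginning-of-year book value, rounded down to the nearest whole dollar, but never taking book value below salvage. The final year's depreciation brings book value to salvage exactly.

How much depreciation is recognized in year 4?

$3,728

Depreciable base = $185,020 − $19,400 = $165,620.
Year 1: ⌊$185,020 × 200%/4⌋ = $92,510. Book value $92,510.
Year 2: ⌊$92,510 × 200%/4⌋ = $46,255. Book value $46,255.
Year 3: ⌊$46,255 × 200%/4⌋ = $23,127. Book value $23,128.
Year 4 (final): $23,128 − $19,400 = $3,728. Book value $19,400.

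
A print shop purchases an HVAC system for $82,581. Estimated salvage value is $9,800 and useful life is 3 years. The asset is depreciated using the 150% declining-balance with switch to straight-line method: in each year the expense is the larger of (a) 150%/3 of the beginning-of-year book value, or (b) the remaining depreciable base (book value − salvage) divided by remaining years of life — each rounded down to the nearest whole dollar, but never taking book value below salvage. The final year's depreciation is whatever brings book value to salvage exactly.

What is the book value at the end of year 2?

Depreciable base = $82,581 − $9,800 = $72,781.
Year 1: DB = ⌊$82,581 × 150%/3⌋ = $41,290; SL = ⌊$72,781/3⌋ = $24,260 → take DB $41,290. Book value $41,291.
Year 2: DB = ⌊$41,291 × 150%/3⌋ = $20,645; SL = ⌊$31,491/2⌋ = $15,745 → take DB $20,645. Book value $20,646.

$20,646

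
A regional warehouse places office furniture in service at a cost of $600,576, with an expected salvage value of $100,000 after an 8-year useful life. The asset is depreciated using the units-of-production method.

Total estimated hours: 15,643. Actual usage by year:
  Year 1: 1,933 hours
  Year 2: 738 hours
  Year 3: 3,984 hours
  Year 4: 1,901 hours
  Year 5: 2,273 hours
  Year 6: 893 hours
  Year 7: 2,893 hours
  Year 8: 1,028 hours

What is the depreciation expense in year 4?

$60,832

Depreciable base = $600,576 − $100,000 = $500,576.
Rate = $500,576 / 15,643 hours = $32 per hour.
Year 1: 1,933 × $32 = $61,856. Book value $538,720.
Year 2: 738 × $32 = $23,616. Book value $515,104.
Year 3: 3,984 × $32 = $127,488. Book value $387,616.
Year 4: 1,901 × $32 = $60,832. Book value $326,784.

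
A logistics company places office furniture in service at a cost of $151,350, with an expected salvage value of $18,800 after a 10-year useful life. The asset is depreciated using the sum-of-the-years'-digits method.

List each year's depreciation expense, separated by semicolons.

$24,100; $21,690; $19,280; $16,870; $14,460; $12,050; $9,640; $7,230; $4,820; $2,410

Depreciable base = $151,350 − $18,800 = $132,550.
Sum of the years' digits = 10+9+8+7+6+5+4+3+2+1 = 55.
Year 1: $132,550 × 10/55 = $24,100. Book value $127,250.
Year 2: $132,550 × 9/55 = $21,690. Book value $105,560.
Year 3: $132,550 × 8/55 = $19,280. Book value $86,280.
Year 4: $132,550 × 7/55 = $16,870. Book value $69,410.
Year 5: $132,550 × 6/55 = $14,460. Book value $54,950.
Year 6: $132,550 × 5/55 = $12,050. Book value $42,900.
Year 7: $132,550 × 4/55 = $9,640. Book value $33,260.
Year 8: $132,550 × 3/55 = $7,230. Book value $26,030.
Year 9: $132,550 × 2/55 = $4,820. Book value $21,210.
Year 10: $132,550 × 1/55 = $2,410. Book value $18,800.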